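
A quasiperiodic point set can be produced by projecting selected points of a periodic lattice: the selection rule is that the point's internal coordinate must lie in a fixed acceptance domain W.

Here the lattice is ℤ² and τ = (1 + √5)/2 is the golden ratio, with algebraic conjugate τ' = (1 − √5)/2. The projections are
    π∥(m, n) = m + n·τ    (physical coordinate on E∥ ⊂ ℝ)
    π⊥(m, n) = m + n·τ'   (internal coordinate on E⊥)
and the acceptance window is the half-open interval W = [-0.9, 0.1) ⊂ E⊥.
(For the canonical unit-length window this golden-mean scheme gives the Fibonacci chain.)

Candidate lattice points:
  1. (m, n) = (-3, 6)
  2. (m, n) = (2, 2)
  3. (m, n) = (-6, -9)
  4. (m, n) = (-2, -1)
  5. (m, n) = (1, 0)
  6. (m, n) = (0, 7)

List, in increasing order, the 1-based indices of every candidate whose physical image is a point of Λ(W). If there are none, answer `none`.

Numerically τ ≈ 1.6180 and τ' = −1/τ ≈ -0.6180.
[1] lift (-3,6): star map gives -6.7082; window check -0.9 ≤ -6.7082 < 0.1 is false → out
[2] lift (2,2): star map gives 0.7639; window check -0.9 ≤ 0.7639 < 0.1 is false → out
[3] lift (-6,-9): star map gives -0.4377; window check -0.9 ≤ -0.4377 < 0.1 is true → IN Λ
[4] lift (-2,-1): star map gives -1.3820; window check -0.9 ≤ -1.3820 < 0.1 is false → out
[5] lift (1,0): star map gives 1.0000; window check -0.9 ≤ 1.0000 < 0.1 is false → out
[6] lift (0,7): star map gives -4.3262; window check -0.9 ≤ -4.3262 < 0.1 is false → out

3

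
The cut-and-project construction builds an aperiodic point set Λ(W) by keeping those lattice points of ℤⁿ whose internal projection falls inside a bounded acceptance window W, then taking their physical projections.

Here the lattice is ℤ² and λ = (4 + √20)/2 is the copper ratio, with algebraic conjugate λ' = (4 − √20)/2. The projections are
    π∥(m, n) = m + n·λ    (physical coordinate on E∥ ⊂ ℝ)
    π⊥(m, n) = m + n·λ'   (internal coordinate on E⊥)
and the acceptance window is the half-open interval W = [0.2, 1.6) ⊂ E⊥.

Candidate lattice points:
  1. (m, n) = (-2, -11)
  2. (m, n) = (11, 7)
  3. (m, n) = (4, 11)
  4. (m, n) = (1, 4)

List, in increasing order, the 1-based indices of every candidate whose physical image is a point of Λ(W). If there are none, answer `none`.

1, 3

λ' = (4−√20)/2 ≈ -0.2361.
candidate 1: (m,n)=(-2,-11) → π∥ = -2-11·λ ≈ -48.5967, π⊥ = -2-11·λ' ≈ 0.5967 ∈ [0.2, 1.6) ⇒ IN Λ
candidate 2: (m,n)=(11,7) → π∥ = 11+7·λ ≈ 40.6525, π⊥ = 11+7·λ' ≈ 9.3475 ∉ [0.2, 1.6) ⇒ out
candidate 3: (m,n)=(4,11) → π∥ = 4+11·λ ≈ 50.5967, π⊥ = 4+11·λ' ≈ 1.4033 ∈ [0.2, 1.6) ⇒ IN Λ
candidate 4: (m,n)=(1,4) → π∥ = 1+4·λ ≈ 17.9443, π⊥ = 1+4·λ' ≈ 0.0557 ∉ [0.2, 1.6) ⇒ out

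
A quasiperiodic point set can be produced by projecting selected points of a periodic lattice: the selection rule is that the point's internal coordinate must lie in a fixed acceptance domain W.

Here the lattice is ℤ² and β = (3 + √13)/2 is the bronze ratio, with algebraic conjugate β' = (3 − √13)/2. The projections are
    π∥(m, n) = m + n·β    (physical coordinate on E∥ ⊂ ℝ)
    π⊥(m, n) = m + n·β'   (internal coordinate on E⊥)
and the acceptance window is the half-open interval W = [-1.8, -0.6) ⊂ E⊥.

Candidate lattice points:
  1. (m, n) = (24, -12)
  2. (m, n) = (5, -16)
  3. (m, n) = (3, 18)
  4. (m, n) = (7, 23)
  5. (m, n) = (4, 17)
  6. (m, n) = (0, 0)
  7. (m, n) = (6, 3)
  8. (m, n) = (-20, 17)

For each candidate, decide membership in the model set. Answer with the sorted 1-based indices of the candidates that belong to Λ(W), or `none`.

5

β' = (3−√13)/2 ≈ -0.302776.
candidate 1: (m,n)=(24,-12) → π∥ = 24-12·β ≈ -15.633308, π⊥ = 24-12·β' ≈ 27.633308 ∉ [-1.8, -0.6) ⇒ out
candidate 2: (m,n)=(5,-16) → π∥ = 5-16·β ≈ -47.844410, π⊥ = 5-16·β' ≈ 9.844410 ∉ [-1.8, -0.6) ⇒ out
candidate 3: (m,n)=(3,18) → π∥ = 3+18·β ≈ 62.449961, π⊥ = 3+18·β' ≈ -2.449961 ∉ [-1.8, -0.6) ⇒ out
candidate 4: (m,n)=(7,23) → π∥ = 7+23·β ≈ 82.963840, π⊥ = 7+23·β' ≈ 0.036160 ∉ [-1.8, -0.6) ⇒ out
candidate 5: (m,n)=(4,17) → π∥ = 4+17·β ≈ 60.147186, π⊥ = 4+17·β' ≈ -1.147186 ∈ [-1.8, -0.6) ⇒ IN Λ
candidate 6: (m,n)=(0,0) → π∥ = 0+0·β ≈ 0.000000, π⊥ = 0+0·β' ≈ 0.000000 ∉ [-1.8, -0.6) ⇒ out
candidate 7: (m,n)=(6,3) → π∥ = 6+3·β ≈ 15.908327, π⊥ = 6+3·β' ≈ 5.091673 ∉ [-1.8, -0.6) ⇒ out
candidate 8: (m,n)=(-20,17) → π∥ = -20+17·β ≈ 36.147186, π⊥ = -20+17·β' ≈ -25.147186 ∉ [-1.8, -0.6) ⇒ out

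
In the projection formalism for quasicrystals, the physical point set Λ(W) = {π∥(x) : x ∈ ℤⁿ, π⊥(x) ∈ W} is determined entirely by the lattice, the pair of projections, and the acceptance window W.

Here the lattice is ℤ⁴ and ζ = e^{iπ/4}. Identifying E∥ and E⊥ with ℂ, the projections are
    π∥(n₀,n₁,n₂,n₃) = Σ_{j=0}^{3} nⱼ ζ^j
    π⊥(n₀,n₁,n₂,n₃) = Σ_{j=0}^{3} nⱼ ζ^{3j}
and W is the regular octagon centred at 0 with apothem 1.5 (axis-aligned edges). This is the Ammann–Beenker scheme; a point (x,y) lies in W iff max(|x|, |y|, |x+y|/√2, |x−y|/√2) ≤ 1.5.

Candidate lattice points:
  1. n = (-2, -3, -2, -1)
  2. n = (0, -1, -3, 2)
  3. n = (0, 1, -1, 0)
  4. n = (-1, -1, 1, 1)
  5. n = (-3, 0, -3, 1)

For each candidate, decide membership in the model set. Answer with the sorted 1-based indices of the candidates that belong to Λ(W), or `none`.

With ζ = e^{iπ/4} the internal vectors are ζ^0,ζ^3,ζ^6,ζ^9.
candidate 1: n = (-2, -3, -2, -1) → π⊥ ≈ (-0.5858, -0.8284); max(|x|,|y|,|x±y|/√2) = 1.0000 ≤ 1.5 ⇒ ∈ W
candidate 2: n = (0, -1, -3, 2) → π⊥ ≈ (+2.1213, +3.7071); max(|x|,|y|,|x±y|/√2) = 4.1213 > 1.5 ⇒ ∉ W
candidate 3: n = (0, 1, -1, 0) → π⊥ ≈ (-0.7071, +1.7071); max(|x|,|y|,|x±y|/√2) = 1.7071 > 1.5 ⇒ ∉ W
candidate 4: n = (-1, -1, 1, 1) → π⊥ ≈ (+0.4142, -1.0000); max(|x|,|y|,|x±y|/√2) = 1.0000 ≤ 1.5 ⇒ ∈ W
candidate 5: n = (-3, 0, -3, 1) → π⊥ ≈ (-2.2929, +3.7071); max(|x|,|y|,|x±y|/√2) = 4.2426 > 1.5 ⇒ ∉ W

1, 4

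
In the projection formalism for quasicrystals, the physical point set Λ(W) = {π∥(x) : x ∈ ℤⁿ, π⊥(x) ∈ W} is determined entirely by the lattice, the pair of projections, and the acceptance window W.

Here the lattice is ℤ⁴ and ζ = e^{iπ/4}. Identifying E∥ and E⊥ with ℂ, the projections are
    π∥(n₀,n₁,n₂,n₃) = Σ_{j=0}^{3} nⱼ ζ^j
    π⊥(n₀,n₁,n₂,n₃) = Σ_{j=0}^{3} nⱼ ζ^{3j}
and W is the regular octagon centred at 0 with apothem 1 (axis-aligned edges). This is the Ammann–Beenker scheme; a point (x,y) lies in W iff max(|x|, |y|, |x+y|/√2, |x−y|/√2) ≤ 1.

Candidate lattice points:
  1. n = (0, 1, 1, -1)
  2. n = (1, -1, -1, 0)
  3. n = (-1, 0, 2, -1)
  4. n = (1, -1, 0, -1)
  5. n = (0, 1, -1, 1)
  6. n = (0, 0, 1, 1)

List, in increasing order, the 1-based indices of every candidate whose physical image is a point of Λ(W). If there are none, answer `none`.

Internal map: ζ^{3j} for j=0..3 gives (1,0), (−√2/2,√2/2), (0,−1), (√2/2,√2/2).
#1 (0, 1, 1, -1): internal (-1.41421, -1.00000); octagon support 1.70711 vs apothem 1 → ∉ W
#2 (1, -1, -1, 0): internal (1.70711, 0.29289); octagon support 1.70711 vs apothem 1 → ∉ W
#3 (-1, 0, 2, -1): internal (-1.70711, -2.70711); octagon support 3.12132 vs apothem 1 → ∉ W
#4 (1, -1, 0, -1): internal (1.00000, -1.41421); octagon support 1.70711 vs apothem 1 → ∉ W
#5 (0, 1, -1, 1): internal (0.00000, 2.41421); octagon support 2.41421 vs apothem 1 → ∉ W
#6 (0, 0, 1, 1): internal (0.70711, -0.29289); octagon support 0.70711 vs apothem 1 → ∈ W

6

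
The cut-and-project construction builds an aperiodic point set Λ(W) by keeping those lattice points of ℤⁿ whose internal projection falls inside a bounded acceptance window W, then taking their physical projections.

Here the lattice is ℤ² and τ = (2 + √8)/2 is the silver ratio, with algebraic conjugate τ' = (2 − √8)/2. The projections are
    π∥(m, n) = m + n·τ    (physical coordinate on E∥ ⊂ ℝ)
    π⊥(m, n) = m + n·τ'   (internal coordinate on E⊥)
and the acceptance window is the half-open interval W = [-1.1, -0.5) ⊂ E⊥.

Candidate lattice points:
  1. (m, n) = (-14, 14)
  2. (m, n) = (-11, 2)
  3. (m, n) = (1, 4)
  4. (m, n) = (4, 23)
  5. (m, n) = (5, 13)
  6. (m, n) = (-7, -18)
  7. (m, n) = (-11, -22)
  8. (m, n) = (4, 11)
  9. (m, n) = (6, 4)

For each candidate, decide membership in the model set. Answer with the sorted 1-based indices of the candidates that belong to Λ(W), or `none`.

τ' = (2−√8)/2 ≈ -0.4142.
candidate 1: (m,n)=(-14,14) → π∥ = -14+14·τ ≈ 19.7990, π⊥ = -14+14·τ' ≈ -19.7990 ∉ [-1.1, -0.5) ⇒ out
candidate 2: (m,n)=(-11,2) → π∥ = -11+2·τ ≈ -6.1716, π⊥ = -11+2·τ' ≈ -11.8284 ∉ [-1.1, -0.5) ⇒ out
candidate 3: (m,n)=(1,4) → π∥ = 1+4·τ ≈ 10.6569, π⊥ = 1+4·τ' ≈ -0.6569 ∈ [-1.1, -0.5) ⇒ IN Λ
candidate 4: (m,n)=(4,23) → π∥ = 4+23·τ ≈ 59.5269, π⊥ = 4+23·τ' ≈ -5.5269 ∉ [-1.1, -0.5) ⇒ out
candidate 5: (m,n)=(5,13) → π∥ = 5+13·τ ≈ 36.3848, π⊥ = 5+13·τ' ≈ -0.3848 ∉ [-1.1, -0.5) ⇒ out
candidate 6: (m,n)=(-7,-18) → π∥ = -7-18·τ ≈ -50.4558, π⊥ = -7-18·τ' ≈ 0.4558 ∉ [-1.1, -0.5) ⇒ out
candidate 7: (m,n)=(-11,-22) → π∥ = -11-22·τ ≈ -64.1127, π⊥ = -11-22·τ' ≈ -1.8873 ∉ [-1.1, -0.5) ⇒ out
candidate 8: (m,n)=(4,11) → π∥ = 4+11·τ ≈ 30.5563, π⊥ = 4+11·τ' ≈ -0.5563 ∈ [-1.1, -0.5) ⇒ IN Λ
candidate 9: (m,n)=(6,4) → π∥ = 6+4·τ ≈ 15.6569, π⊥ = 6+4·τ' ≈ 4.3431 ∉ [-1.1, -0.5) ⇒ out

3, 8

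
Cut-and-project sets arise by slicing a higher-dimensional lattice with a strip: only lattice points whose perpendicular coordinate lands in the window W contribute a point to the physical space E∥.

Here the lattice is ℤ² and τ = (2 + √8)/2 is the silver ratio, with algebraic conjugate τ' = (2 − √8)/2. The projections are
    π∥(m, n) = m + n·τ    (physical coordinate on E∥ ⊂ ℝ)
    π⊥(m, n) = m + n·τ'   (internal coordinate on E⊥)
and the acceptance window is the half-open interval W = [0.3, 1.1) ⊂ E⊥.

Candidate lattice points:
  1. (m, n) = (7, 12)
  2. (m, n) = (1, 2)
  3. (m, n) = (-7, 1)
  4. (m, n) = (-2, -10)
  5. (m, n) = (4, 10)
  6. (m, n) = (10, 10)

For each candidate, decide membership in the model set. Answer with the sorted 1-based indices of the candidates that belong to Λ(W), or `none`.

none

Numerically τ ≈ 2.41421 and τ' = −1/τ ≈ -0.41421.
candidate 1: (m,n)=(7,12) → π∥ = 7+12·τ ≈ 35.97056, π⊥ = 7+12·τ' ≈ 2.02944 ∉ [0.3, 1.1) ⇒ out
candidate 2: (m,n)=(1,2) → π∥ = 1+2·τ ≈ 5.82843, π⊥ = 1+2·τ' ≈ 0.17157 ∉ [0.3, 1.1) ⇒ out
candidate 3: (m,n)=(-7,1) → π∥ = -7+1·τ ≈ -4.58579, π⊥ = -7+1·τ' ≈ -7.41421 ∉ [0.3, 1.1) ⇒ out
candidate 4: (m,n)=(-2,-10) → π∥ = -2-10·τ ≈ -26.14214, π⊥ = -2-10·τ' ≈ 2.14214 ∉ [0.3, 1.1) ⇒ out
candidate 5: (m,n)=(4,10) → π∥ = 4+10·τ ≈ 28.14214, π⊥ = 4+10·τ' ≈ -0.14214 ∉ [0.3, 1.1) ⇒ out
candidate 6: (m,n)=(10,10) → π∥ = 10+10·τ ≈ 34.14214, π⊥ = 10+10·τ' ≈ 5.85786 ∉ [0.3, 1.1) ⇒ out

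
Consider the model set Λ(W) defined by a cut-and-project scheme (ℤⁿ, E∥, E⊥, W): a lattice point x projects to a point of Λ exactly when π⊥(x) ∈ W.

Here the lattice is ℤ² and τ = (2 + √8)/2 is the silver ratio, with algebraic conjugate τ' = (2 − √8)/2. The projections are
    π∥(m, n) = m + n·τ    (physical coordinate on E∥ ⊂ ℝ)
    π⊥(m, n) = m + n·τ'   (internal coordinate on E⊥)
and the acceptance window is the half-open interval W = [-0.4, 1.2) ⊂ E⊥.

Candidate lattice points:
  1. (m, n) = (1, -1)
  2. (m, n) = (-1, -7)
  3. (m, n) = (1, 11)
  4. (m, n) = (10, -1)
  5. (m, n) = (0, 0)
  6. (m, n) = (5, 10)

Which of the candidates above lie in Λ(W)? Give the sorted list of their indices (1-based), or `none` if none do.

Compute τ' = (2−√8)/2 = -0.414214, so π⊥(m,n) = m -0.414214·n.
#1 (1,-1): internal coord 1 + (-1)·τ' = +1.414214; +1.414214 ∉ [-0.4, 1.2) → out
#2 (-1,-7): internal coord -1 + (-7)·τ' = +1.899495; +1.899495 ∉ [-0.4, 1.2) → out
#3 (1,11): internal coord 1 + (11)·τ' = -3.556349; -3.556349 ∉ [-0.4, 1.2) → out
#4 (10,-1): internal coord 10 + (-1)·τ' = +10.414214; +10.414214 ∉ [-0.4, 1.2) → out
#5 (0,0): internal coord 0 + (0)·τ' = +0.000000; +0.000000 ∈ [-0.4, 1.2) → IN Λ
#6 (5,10): internal coord 5 + (10)·τ' = +0.857864; +0.857864 ∈ [-0.4, 1.2) → IN Λ

5, 6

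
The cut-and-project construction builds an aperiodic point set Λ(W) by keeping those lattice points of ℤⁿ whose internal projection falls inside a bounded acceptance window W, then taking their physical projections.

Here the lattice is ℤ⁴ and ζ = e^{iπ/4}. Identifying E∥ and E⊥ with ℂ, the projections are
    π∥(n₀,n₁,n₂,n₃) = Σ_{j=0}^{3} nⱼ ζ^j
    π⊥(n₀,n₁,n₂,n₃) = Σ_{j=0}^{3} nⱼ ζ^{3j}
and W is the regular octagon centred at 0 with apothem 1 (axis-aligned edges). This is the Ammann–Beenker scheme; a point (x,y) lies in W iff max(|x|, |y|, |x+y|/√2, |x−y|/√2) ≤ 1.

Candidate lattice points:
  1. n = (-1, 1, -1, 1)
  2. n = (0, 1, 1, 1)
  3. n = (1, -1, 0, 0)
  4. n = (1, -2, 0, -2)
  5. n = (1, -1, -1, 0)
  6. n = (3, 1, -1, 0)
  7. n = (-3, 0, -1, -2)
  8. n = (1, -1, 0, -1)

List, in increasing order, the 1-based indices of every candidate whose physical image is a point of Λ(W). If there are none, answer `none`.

2

Internal map: ζ^{3j} for j=0..3 gives (1,0), (−√2/2,√2/2), (0,−1), (√2/2,√2/2).
candidate 1: n = (-1, 1, -1, 1) → π⊥ ≈ (-1.000000, +2.414214); max(|x|,|y|,|x±y|/√2) = 2.414214 > 1 ⇒ ∉ W
candidate 2: n = (0, 1, 1, 1) → π⊥ ≈ (+0.000000, +0.414214); max(|x|,|y|,|x±y|/√2) = 0.414214 ≤ 1 ⇒ ∈ W
candidate 3: n = (1, -1, 0, 0) → π⊥ ≈ (+1.707107, -0.707107); max(|x|,|y|,|x±y|/√2) = 1.707107 > 1 ⇒ ∉ W
candidate 4: n = (1, -2, 0, -2) → π⊥ ≈ (+1.000000, -2.828427); max(|x|,|y|,|x±y|/√2) = 2.828427 > 1 ⇒ ∉ W
candidate 5: n = (1, -1, -1, 0) → π⊥ ≈ (+1.707107, +0.292893); max(|x|,|y|,|x±y|/√2) = 1.707107 > 1 ⇒ ∉ W
candidate 6: n = (3, 1, -1, 0) → π⊥ ≈ (+2.292893, +1.707107); max(|x|,|y|,|x±y|/√2) = 2.828427 > 1 ⇒ ∉ W
candidate 7: n = (-3, 0, -1, -2) → π⊥ ≈ (-4.414214, -0.414214); max(|x|,|y|,|x±y|/√2) = 4.414214 > 1 ⇒ ∉ W
candidate 8: n = (1, -1, 0, -1) → π⊥ ≈ (+1.000000, -1.414214); max(|x|,|y|,|x±y|/√2) = 1.707107 > 1 ⇒ ∉ W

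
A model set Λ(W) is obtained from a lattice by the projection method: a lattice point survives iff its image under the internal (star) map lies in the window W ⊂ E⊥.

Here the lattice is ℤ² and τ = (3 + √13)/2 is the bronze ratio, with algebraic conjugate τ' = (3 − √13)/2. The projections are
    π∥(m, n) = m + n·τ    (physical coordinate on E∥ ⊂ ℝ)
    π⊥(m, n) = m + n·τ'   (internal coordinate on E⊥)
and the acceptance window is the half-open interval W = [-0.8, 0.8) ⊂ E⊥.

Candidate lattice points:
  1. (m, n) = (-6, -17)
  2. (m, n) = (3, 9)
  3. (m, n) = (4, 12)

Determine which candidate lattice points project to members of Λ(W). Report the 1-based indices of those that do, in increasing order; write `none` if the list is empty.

2, 3

τ' = (3−√13)/2 ≈ -0.302776.
candidate 1: (m,n)=(-6,-17) → π∥ = -6-17·τ ≈ -62.147186, π⊥ = -6-17·τ' ≈ -0.852814 ∉ [-0.8, 0.8) ⇒ out
candidate 2: (m,n)=(3,9) → π∥ = 3+9·τ ≈ 32.724981, π⊥ = 3+9·τ' ≈ 0.275019 ∈ [-0.8, 0.8) ⇒ IN Λ
candidate 3: (m,n)=(4,12) → π∥ = 4+12·τ ≈ 43.633308, π⊥ = 4+12·τ' ≈ 0.366692 ∈ [-0.8, 0.8) ⇒ IN Λ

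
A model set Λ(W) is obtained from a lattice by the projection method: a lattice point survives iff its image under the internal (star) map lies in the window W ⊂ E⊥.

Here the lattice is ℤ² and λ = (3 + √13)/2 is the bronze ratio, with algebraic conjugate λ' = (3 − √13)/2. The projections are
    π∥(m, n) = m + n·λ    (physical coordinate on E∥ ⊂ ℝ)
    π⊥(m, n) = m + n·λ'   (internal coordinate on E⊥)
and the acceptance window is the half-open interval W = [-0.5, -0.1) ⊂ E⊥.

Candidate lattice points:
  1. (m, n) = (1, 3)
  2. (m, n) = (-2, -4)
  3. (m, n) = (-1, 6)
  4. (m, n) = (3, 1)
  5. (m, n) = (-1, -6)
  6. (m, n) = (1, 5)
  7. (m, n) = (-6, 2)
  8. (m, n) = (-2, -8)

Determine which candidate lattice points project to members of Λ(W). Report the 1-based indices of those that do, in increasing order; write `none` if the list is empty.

none

λ' = (3−√13)/2 ≈ -0.30278.
[1] lift (1,3): star map gives 0.09167; window check -0.5 ≤ 0.09167 < -0.1 is false → out
[2] lift (-2,-4): star map gives -0.78890; window check -0.5 ≤ -0.78890 < -0.1 is false → out
[3] lift (-1,6): star map gives -2.81665; window check -0.5 ≤ -2.81665 < -0.1 is false → out
[4] lift (3,1): star map gives 2.69722; window check -0.5 ≤ 2.69722 < -0.1 is false → out
[5] lift (-1,-6): star map gives 0.81665; window check -0.5 ≤ 0.81665 < -0.1 is false → out
[6] lift (1,5): star map gives -0.51388; window check -0.5 ≤ -0.51388 < -0.1 is false → out
[7] lift (-6,2): star map gives -6.60555; window check -0.5 ≤ -6.60555 < -0.1 is false → out
[8] lift (-2,-8): star map gives 0.42221; window check -0.5 ≤ 0.42221 < -0.1 is false → out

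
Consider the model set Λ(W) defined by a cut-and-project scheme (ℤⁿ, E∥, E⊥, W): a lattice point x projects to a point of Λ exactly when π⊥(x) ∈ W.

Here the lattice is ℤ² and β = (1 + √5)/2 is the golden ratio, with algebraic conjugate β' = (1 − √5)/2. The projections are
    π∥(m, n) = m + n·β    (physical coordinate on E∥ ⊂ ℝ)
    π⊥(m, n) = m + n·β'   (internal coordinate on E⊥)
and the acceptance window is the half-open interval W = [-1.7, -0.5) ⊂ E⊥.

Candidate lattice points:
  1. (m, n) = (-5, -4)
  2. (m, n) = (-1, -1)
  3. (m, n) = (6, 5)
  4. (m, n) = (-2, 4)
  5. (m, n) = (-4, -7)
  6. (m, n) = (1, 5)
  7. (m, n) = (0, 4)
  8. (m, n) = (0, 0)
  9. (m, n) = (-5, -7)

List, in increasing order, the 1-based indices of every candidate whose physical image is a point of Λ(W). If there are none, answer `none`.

β' = (1−√5)/2 ≈ -0.6180.
[1] lift (-5,-4): star map gives -2.5279; window check -1.7 ≤ -2.5279 < -0.5 is false → out
[2] lift (-1,-1): star map gives -0.3820; window check -1.7 ≤ -0.3820 < -0.5 is false → out
[3] lift (6,5): star map gives 2.9098; window check -1.7 ≤ 2.9098 < -0.5 is false → out
[4] lift (-2,4): star map gives -4.4721; window check -1.7 ≤ -4.4721 < -0.5 is false → out
[5] lift (-4,-7): star map gives 0.3262; window check -1.7 ≤ 0.3262 < -0.5 is false → out
[6] lift (1,5): star map gives -2.0902; window check -1.7 ≤ -2.0902 < -0.5 is false → out
[7] lift (0,4): star map gives -2.4721; window check -1.7 ≤ -2.4721 < -0.5 is false → out
[8] lift (0,0): star map gives 0.0000; window check -1.7 ≤ 0.0000 < -0.5 is false → out
[9] lift (-5,-7): star map gives -0.6738; window check -1.7 ≤ -0.6738 < -0.5 is true → IN Λ

9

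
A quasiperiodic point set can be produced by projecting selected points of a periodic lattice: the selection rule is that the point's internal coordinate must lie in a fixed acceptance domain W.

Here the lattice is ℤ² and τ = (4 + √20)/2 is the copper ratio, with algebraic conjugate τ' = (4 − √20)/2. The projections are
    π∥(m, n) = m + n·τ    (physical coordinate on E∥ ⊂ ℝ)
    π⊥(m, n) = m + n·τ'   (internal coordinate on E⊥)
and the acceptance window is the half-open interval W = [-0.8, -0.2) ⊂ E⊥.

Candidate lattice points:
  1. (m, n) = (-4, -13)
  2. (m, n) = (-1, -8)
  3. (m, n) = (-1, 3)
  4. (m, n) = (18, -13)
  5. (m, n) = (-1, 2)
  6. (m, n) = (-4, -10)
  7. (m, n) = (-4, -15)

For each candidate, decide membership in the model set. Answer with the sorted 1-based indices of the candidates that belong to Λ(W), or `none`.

τ' = (4−√20)/2 ≈ -0.2361.
#1 (-4,-13): internal coord -4 + (-13)·τ' = -0.9311; -0.9311 ∉ [-0.8, -0.2) → out
#2 (-1,-8): internal coord -1 + (-8)·τ' = +0.8885; +0.8885 ∉ [-0.8, -0.2) → out
#3 (-1,3): internal coord -1 + (3)·τ' = -1.7082; -1.7082 ∉ [-0.8, -0.2) → out
#4 (18,-13): internal coord 18 + (-13)·τ' = +21.0689; +21.0689 ∉ [-0.8, -0.2) → out
#5 (-1,2): internal coord -1 + (2)·τ' = -1.4721; -1.4721 ∉ [-0.8, -0.2) → out
#6 (-4,-10): internal coord -4 + (-10)·τ' = -1.6393; -1.6393 ∉ [-0.8, -0.2) → out
#7 (-4,-15): internal coord -4 + (-15)·τ' = -0.4590; -0.4590 ∈ [-0.8, -0.2) → IN Λ

7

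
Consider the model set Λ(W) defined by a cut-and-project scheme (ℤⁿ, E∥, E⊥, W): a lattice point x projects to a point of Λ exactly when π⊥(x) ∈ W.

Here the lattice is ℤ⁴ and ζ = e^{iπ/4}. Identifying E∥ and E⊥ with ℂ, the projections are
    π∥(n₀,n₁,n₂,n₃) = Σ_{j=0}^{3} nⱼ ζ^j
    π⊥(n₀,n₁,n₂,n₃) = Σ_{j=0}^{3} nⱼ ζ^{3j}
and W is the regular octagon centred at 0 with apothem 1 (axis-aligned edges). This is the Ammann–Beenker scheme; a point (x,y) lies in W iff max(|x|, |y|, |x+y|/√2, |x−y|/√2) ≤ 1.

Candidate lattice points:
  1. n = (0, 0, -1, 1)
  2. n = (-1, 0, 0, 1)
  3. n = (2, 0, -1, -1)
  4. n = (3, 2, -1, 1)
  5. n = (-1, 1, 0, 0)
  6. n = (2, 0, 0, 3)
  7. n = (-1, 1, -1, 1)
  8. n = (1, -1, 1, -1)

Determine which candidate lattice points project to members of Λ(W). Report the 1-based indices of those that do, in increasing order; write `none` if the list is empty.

2

With ζ = e^{iπ/4} the internal vectors are ζ^0,ζ^3,ζ^6,ζ^9.
candidate 1: n = (0, 0, -1, 1) → π⊥ ≈ (+0.70711, +1.70711); max(|x|,|y|,|x±y|/√2) = 1.70711 > 1 ⇒ ∉ W
candidate 2: n = (-1, 0, 0, 1) → π⊥ ≈ (-0.29289, +0.70711); max(|x|,|y|,|x±y|/√2) = 0.70711 ≤ 1 ⇒ ∈ W
candidate 3: n = (2, 0, -1, -1) → π⊥ ≈ (+1.29289, +0.29289); max(|x|,|y|,|x±y|/√2) = 1.29289 > 1 ⇒ ∉ W
candidate 4: n = (3, 2, -1, 1) → π⊥ ≈ (+2.29289, +3.12132); max(|x|,|y|,|x±y|/√2) = 3.82843 > 1 ⇒ ∉ W
candidate 5: n = (-1, 1, 0, 0) → π⊥ ≈ (-1.70711, +0.70711); max(|x|,|y|,|x±y|/√2) = 1.70711 > 1 ⇒ ∉ W
candidate 6: n = (2, 0, 0, 3) → π⊥ ≈ (+4.12132, +2.12132); max(|x|,|y|,|x±y|/√2) = 4.41421 > 1 ⇒ ∉ W
candidate 7: n = (-1, 1, -1, 1) → π⊥ ≈ (-1.00000, +2.41421); max(|x|,|y|,|x±y|/√2) = 2.41421 > 1 ⇒ ∉ W
candidate 8: n = (1, -1, 1, -1) → π⊥ ≈ (+1.00000, -2.41421); max(|x|,|y|,|x±y|/√2) = 2.41421 > 1 ⇒ ∉ W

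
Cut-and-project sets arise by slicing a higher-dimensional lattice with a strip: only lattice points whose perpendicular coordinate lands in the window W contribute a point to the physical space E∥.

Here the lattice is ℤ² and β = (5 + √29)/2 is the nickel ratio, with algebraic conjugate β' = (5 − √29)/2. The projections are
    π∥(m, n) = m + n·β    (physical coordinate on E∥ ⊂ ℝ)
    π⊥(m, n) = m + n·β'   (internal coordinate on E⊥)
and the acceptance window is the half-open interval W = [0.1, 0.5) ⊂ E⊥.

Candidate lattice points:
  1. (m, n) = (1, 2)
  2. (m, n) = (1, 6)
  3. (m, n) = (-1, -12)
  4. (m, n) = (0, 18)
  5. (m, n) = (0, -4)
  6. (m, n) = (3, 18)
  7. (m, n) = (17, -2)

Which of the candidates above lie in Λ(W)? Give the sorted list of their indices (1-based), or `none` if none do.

none

Numerically β ≈ 5.1926 and β' = −1/β ≈ -0.1926.
#1 (1,2): internal coord 1 + (2)·β' = +0.6148; +0.6148 ∉ [0.1, 0.5) → out
#2 (1,6): internal coord 1 + (6)·β' = -0.1555; -0.1555 ∉ [0.1, 0.5) → out
#3 (-1,-12): internal coord -1 + (-12)·β' = +1.3110; +1.3110 ∉ [0.1, 0.5) → out
#4 (0,18): internal coord 0 + (18)·β' = -3.4665; -3.4665 ∉ [0.1, 0.5) → out
#5 (0,-4): internal coord 0 + (-4)·β' = +0.7703; +0.7703 ∉ [0.1, 0.5) → out
#6 (3,18): internal coord 3 + (18)·β' = -0.4665; -0.4665 ∉ [0.1, 0.5) → out
#7 (17,-2): internal coord 17 + (-2)·β' = +17.3852; +17.3852 ∉ [0.1, 0.5) → out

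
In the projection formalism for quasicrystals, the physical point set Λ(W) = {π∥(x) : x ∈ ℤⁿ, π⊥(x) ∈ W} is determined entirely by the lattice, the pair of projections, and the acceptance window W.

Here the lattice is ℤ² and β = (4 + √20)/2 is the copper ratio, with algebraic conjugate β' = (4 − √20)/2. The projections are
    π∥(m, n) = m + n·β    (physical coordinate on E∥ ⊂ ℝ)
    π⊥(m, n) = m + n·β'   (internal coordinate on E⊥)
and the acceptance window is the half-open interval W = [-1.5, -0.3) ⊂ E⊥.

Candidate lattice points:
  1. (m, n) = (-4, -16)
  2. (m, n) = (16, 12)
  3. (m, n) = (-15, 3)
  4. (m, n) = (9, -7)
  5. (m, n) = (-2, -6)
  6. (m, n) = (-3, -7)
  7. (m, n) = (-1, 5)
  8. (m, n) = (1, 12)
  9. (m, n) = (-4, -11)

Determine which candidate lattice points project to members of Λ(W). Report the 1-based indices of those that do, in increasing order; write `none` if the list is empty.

5, 6, 9

Numerically β ≈ 4.23607 and β' = −1/β ≈ -0.23607.
#1 (-4,-16): internal coord -4 + (-16)·β' = -0.22291; -0.22291 ∉ [-1.5, -0.3) → out
#2 (16,12): internal coord 16 + (12)·β' = +13.16718; +13.16718 ∉ [-1.5, -0.3) → out
#3 (-15,3): internal coord -15 + (3)·β' = -15.70820; -15.70820 ∉ [-1.5, -0.3) → out
#4 (9,-7): internal coord 9 + (-7)·β' = +10.65248; +10.65248 ∉ [-1.5, -0.3) → out
#5 (-2,-6): internal coord -2 + (-6)·β' = -0.58359; -0.58359 ∈ [-1.5, -0.3) → IN Λ
#6 (-3,-7): internal coord -3 + (-7)·β' = -1.34752; -1.34752 ∈ [-1.5, -0.3) → IN Λ
#7 (-1,5): internal coord -1 + (5)·β' = -2.18034; -2.18034 ∉ [-1.5, -0.3) → out
#8 (1,12): internal coord 1 + (12)·β' = -1.83282; -1.83282 ∉ [-1.5, -0.3) → out
#9 (-4,-11): internal coord -4 + (-11)·β' = -1.40325; -1.40325 ∈ [-1.5, -0.3) → IN Λ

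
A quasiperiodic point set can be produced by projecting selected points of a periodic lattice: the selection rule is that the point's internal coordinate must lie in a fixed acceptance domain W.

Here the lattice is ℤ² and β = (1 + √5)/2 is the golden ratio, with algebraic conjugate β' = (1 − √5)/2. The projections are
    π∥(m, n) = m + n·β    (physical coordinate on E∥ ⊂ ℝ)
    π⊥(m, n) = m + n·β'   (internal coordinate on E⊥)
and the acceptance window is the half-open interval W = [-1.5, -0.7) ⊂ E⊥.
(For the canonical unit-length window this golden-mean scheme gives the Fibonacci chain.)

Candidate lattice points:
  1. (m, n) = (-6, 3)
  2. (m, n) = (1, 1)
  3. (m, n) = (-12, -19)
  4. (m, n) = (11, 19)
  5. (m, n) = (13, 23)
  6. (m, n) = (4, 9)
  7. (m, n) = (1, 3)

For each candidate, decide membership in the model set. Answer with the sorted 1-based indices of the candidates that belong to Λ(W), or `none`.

4, 5, 7

β' = (1−√5)/2 ≈ -0.618034.
#1 (-6,3): internal coord -6 + (3)·β' = -7.854102; -7.854102 ∉ [-1.5, -0.7) → out
#2 (1,1): internal coord 1 + (1)·β' = +0.381966; +0.381966 ∉ [-1.5, -0.7) → out
#3 (-12,-19): internal coord -12 + (-19)·β' = -0.257354; -0.257354 ∉ [-1.5, -0.7) → out
#4 (11,19): internal coord 11 + (19)·β' = -0.742646; -0.742646 ∈ [-1.5, -0.7) → IN Λ
#5 (13,23): internal coord 13 + (23)·β' = -1.214782; -1.214782 ∈ [-1.5, -0.7) → IN Λ
#6 (4,9): internal coord 4 + (9)·β' = -1.562306; -1.562306 ∉ [-1.5, -0.7) → out
#7 (1,3): internal coord 1 + (3)·β' = -0.854102; -0.854102 ∈ [-1.5, -0.7) → IN Λ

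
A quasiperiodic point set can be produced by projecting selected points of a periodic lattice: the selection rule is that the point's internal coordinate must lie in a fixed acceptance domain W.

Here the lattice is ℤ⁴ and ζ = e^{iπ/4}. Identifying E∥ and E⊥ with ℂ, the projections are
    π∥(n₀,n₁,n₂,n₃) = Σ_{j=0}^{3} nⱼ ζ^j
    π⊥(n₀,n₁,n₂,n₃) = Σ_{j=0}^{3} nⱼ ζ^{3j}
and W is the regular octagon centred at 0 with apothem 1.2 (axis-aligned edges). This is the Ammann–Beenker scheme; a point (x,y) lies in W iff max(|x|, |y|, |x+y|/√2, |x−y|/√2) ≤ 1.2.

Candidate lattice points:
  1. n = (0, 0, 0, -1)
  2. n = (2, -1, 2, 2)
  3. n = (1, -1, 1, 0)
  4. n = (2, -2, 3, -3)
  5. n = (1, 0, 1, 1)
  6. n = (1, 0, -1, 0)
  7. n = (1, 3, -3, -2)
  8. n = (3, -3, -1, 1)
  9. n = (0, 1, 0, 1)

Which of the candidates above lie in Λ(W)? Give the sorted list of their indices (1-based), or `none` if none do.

1

Internal map: ζ^{3j} for j=0..3 gives (1,0), (−√2/2,√2/2), (0,−1), (√2/2,√2/2).
candidate 1: n = (0, 0, 0, -1) → π⊥ ≈ (-0.70711, -0.70711); max(|x|,|y|,|x±y|/√2) = 1.00000 ≤ 1.2 ⇒ ∈ W
candidate 2: n = (2, -1, 2, 2) → π⊥ ≈ (+4.12132, -1.29289); max(|x|,|y|,|x±y|/√2) = 4.12132 > 1.2 ⇒ ∉ W
candidate 3: n = (1, -1, 1, 0) → π⊥ ≈ (+1.70711, -1.70711); max(|x|,|y|,|x±y|/√2) = 2.41421 > 1.2 ⇒ ∉ W
candidate 4: n = (2, -2, 3, -3) → π⊥ ≈ (+1.29289, -6.53553); max(|x|,|y|,|x±y|/√2) = 6.53553 > 1.2 ⇒ ∉ W
candidate 5: n = (1, 0, 1, 1) → π⊥ ≈ (+1.70711, -0.29289); max(|x|,|y|,|x±y|/√2) = 1.70711 > 1.2 ⇒ ∉ W
candidate 6: n = (1, 0, -1, 0) → π⊥ ≈ (+1.00000, +1.00000); max(|x|,|y|,|x±y|/√2) = 1.41421 > 1.2 ⇒ ∉ W
candidate 7: n = (1, 3, -3, -2) → π⊥ ≈ (-2.53553, +3.70711); max(|x|,|y|,|x±y|/√2) = 4.41421 > 1.2 ⇒ ∉ W
candidate 8: n = (3, -3, -1, 1) → π⊥ ≈ (+5.82843, -0.41421); max(|x|,|y|,|x±y|/√2) = 5.82843 > 1.2 ⇒ ∉ W
candidate 9: n = (0, 1, 0, 1) → π⊥ ≈ (+0.00000, +1.41421); max(|x|,|y|,|x±y|/√2) = 1.41421 > 1.2 ⇒ ∉ W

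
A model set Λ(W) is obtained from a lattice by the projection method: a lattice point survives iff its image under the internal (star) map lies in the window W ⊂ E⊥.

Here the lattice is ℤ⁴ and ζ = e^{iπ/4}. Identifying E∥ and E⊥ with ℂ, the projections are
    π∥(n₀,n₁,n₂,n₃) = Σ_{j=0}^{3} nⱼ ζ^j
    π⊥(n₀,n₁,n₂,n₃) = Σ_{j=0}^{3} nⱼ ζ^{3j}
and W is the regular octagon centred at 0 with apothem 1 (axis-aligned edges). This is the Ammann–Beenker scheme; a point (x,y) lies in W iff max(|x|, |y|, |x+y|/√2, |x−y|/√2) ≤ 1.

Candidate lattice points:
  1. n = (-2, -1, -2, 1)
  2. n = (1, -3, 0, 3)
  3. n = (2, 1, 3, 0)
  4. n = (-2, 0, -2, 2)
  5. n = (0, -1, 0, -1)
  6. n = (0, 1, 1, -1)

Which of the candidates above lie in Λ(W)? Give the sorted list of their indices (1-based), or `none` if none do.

With ζ = e^{iπ/4} the internal vectors are ζ^0,ζ^3,ζ^6,ζ^9.
candidate 1: n = (-2, -1, -2, 1) → π⊥ ≈ (-0.585786, +2.000000); max(|x|,|y|,|x±y|/√2) = 2.000000 > 1 ⇒ ∉ W
candidate 2: n = (1, -3, 0, 3) → π⊥ ≈ (+5.242641, +0.000000); max(|x|,|y|,|x±y|/√2) = 5.242641 > 1 ⇒ ∉ W
candidate 3: n = (2, 1, 3, 0) → π⊥ ≈ (+1.292893, -2.292893); max(|x|,|y|,|x±y|/√2) = 2.535534 > 1 ⇒ ∉ W
candidate 4: n = (-2, 0, -2, 2) → π⊥ ≈ (-0.585786, +3.414214); max(|x|,|y|,|x±y|/√2) = 3.414214 > 1 ⇒ ∉ W
candidate 5: n = (0, -1, 0, -1) → π⊥ ≈ (+0.000000, -1.414214); max(|x|,|y|,|x±y|/√2) = 1.414214 > 1 ⇒ ∉ W
candidate 6: n = (0, 1, 1, -1) → π⊥ ≈ (-1.414214, -1.000000); max(|x|,|y|,|x±y|/√2) = 1.707107 > 1 ⇒ ∉ W

none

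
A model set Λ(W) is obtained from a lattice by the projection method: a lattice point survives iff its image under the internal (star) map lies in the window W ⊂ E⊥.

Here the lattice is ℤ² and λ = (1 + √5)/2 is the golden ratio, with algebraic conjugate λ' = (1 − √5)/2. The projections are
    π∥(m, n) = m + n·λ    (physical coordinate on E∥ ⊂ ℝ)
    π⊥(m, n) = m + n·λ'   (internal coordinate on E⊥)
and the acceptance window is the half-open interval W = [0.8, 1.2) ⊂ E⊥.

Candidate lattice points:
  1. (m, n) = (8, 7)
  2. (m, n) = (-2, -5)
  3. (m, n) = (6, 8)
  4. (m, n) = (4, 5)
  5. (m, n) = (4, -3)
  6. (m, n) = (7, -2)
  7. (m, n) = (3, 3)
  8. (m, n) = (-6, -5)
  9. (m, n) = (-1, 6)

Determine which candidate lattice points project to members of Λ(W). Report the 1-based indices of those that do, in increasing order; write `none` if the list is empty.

2, 3, 4, 7

λ' = (1−√5)/2 ≈ -0.618034.
candidate 1: (m,n)=(8,7) → π∥ = 8+7·λ ≈ 19.326238, π⊥ = 8+7·λ' ≈ 3.673762 ∉ [0.8, 1.2) ⇒ out
candidate 2: (m,n)=(-2,-5) → π∥ = -2-5·λ ≈ -10.090170, π⊥ = -2-5·λ' ≈ 1.090170 ∈ [0.8, 1.2) ⇒ IN Λ
candidate 3: (m,n)=(6,8) → π∥ = 6+8·λ ≈ 18.944272, π⊥ = 6+8·λ' ≈ 1.055728 ∈ [0.8, 1.2) ⇒ IN Λ
candidate 4: (m,n)=(4,5) → π∥ = 4+5·λ ≈ 12.090170, π⊥ = 4+5·λ' ≈ 0.909830 ∈ [0.8, 1.2) ⇒ IN Λ
candidate 5: (m,n)=(4,-3) → π∥ = 4-3·λ ≈ -0.854102, π⊥ = 4-3·λ' ≈ 5.854102 ∉ [0.8, 1.2) ⇒ out
candidate 6: (m,n)=(7,-2) → π∥ = 7-2·λ ≈ 3.763932, π⊥ = 7-2·λ' ≈ 8.236068 ∉ [0.8, 1.2) ⇒ out
candidate 7: (m,n)=(3,3) → π∥ = 3+3·λ ≈ 7.854102, π⊥ = 3+3·λ' ≈ 1.145898 ∈ [0.8, 1.2) ⇒ IN Λ
candidate 8: (m,n)=(-6,-5) → π∥ = -6-5·λ ≈ -14.090170, π⊥ = -6-5·λ' ≈ -2.909830 ∉ [0.8, 1.2) ⇒ out
candidate 9: (m,n)=(-1,6) → π∥ = -1+6·λ ≈ 8.708204, π⊥ = -1+6·λ' ≈ -4.708204 ∉ [0.8, 1.2) ⇒ out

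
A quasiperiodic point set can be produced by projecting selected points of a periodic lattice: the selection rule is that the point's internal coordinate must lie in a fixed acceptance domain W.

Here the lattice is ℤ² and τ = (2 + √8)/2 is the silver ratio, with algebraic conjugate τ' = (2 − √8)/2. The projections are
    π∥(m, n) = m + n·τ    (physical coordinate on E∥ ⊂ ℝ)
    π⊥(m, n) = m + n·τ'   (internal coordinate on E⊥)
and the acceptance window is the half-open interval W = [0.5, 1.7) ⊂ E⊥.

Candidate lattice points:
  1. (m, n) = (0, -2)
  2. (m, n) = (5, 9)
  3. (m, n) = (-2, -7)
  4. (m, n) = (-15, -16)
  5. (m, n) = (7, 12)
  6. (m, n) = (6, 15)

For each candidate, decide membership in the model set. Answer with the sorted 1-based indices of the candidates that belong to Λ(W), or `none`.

Numerically τ ≈ 2.414214 and τ' = −1/τ ≈ -0.414214.
#1 (0,-2): internal coord 0 + (-2)·τ' = +0.828427; +0.828427 ∈ [0.5, 1.7) → IN Λ
#2 (5,9): internal coord 5 + (9)·τ' = +1.272078; +1.272078 ∈ [0.5, 1.7) → IN Λ
#3 (-2,-7): internal coord -2 + (-7)·τ' = +0.899495; +0.899495 ∈ [0.5, 1.7) → IN Λ
#4 (-15,-16): internal coord -15 + (-16)·τ' = -8.372583; -8.372583 ∉ [0.5, 1.7) → out
#5 (7,12): internal coord 7 + (12)·τ' = +2.029437; +2.029437 ∉ [0.5, 1.7) → out
#6 (6,15): internal coord 6 + (15)·τ' = -0.213203; -0.213203 ∉ [0.5, 1.7) → out

1, 2, 3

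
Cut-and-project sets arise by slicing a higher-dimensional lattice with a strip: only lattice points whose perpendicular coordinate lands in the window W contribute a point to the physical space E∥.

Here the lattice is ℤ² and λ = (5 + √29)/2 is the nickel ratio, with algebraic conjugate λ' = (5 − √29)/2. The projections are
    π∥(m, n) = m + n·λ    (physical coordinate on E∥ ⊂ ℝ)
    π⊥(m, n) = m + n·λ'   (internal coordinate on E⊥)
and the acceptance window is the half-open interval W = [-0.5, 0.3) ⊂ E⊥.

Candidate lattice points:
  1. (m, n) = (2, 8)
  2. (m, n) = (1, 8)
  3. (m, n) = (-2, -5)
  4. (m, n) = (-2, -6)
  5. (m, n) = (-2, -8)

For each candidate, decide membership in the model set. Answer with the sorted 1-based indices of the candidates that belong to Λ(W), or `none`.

5

Compute λ' = (5−√29)/2 = -0.1926, so π⊥(m,n) = m -0.1926·n.
#1 (2,8): internal coord 2 + (8)·λ' = +0.4593; +0.4593 ∉ [-0.5, 0.3) → out
#2 (1,8): internal coord 1 + (8)·λ' = -0.5407; -0.5407 ∉ [-0.5, 0.3) → out
#3 (-2,-5): internal coord -2 + (-5)·λ' = -1.0371; -1.0371 ∉ [-0.5, 0.3) → out
#4 (-2,-6): internal coord -2 + (-6)·λ' = -0.8445; -0.8445 ∉ [-0.5, 0.3) → out
#5 (-2,-8): internal coord -2 + (-8)·λ' = -0.4593; -0.4593 ∈ [-0.5, 0.3) → IN Λ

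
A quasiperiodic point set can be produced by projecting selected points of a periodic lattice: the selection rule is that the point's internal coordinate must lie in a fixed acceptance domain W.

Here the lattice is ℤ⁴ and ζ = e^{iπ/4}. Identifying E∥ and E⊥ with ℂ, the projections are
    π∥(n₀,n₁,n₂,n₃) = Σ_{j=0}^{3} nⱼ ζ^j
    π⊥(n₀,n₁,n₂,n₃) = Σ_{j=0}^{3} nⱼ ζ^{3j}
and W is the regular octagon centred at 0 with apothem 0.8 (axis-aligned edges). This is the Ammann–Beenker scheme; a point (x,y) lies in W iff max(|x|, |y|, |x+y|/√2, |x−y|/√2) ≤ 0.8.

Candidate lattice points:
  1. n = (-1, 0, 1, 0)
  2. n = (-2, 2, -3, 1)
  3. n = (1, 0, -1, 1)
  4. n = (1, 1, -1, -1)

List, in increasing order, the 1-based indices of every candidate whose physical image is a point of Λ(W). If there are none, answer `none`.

Internal map: ζ^{3j} for j=0..3 gives (1,0), (−√2/2,√2/2), (0,−1), (√2/2,√2/2).
candidate 1: n = (-1, 0, 1, 0) → π⊥ ≈ (-1.00000, -1.00000); max(|x|,|y|,|x±y|/√2) = 1.41421 > 0.8 ⇒ ∉ W
candidate 2: n = (-2, 2, -3, 1) → π⊥ ≈ (-2.70711, +5.12132); max(|x|,|y|,|x±y|/√2) = 5.53553 > 0.8 ⇒ ∉ W
candidate 3: n = (1, 0, -1, 1) → π⊥ ≈ (+1.70711, +1.70711); max(|x|,|y|,|x±y|/√2) = 2.41421 > 0.8 ⇒ ∉ W
candidate 4: n = (1, 1, -1, -1) → π⊥ ≈ (-0.41421, +1.00000); max(|x|,|y|,|x±y|/√2) = 1.00000 > 0.8 ⇒ ∉ W

none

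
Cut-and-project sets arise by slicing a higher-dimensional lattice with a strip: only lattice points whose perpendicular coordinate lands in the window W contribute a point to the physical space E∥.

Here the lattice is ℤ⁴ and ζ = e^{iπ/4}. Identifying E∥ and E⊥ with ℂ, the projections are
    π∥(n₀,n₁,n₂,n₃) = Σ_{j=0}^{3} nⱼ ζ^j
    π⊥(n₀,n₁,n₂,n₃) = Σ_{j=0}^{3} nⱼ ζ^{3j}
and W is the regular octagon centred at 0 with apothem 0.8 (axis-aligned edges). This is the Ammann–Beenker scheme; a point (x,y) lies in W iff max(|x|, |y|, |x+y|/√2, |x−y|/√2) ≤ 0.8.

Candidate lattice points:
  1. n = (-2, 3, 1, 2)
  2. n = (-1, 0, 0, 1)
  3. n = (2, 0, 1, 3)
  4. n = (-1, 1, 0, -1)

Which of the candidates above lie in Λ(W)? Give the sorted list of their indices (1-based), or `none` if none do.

Internal map: ζ^{3j} for j=0..3 gives (1,0), (−√2/2,√2/2), (0,−1), (√2/2,√2/2).
candidate 1: n = (-2, 3, 1, 2) → π⊥ ≈ (-2.707107, +2.535534); max(|x|,|y|,|x±y|/√2) = 3.707107 > 0.8 ⇒ ∉ W
candidate 2: n = (-1, 0, 0, 1) → π⊥ ≈ (-0.292893, +0.707107); max(|x|,|y|,|x±y|/√2) = 0.707107 ≤ 0.8 ⇒ ∈ W
candidate 3: n = (2, 0, 1, 3) → π⊥ ≈ (+4.121320, +1.121320); max(|x|,|y|,|x±y|/√2) = 4.121320 > 0.8 ⇒ ∉ W
candidate 4: n = (-1, 1, 0, -1) → π⊥ ≈ (-2.414214, +0.000000); max(|x|,|y|,|x±y|/√2) = 2.414214 > 0.8 ⇒ ∉ W

2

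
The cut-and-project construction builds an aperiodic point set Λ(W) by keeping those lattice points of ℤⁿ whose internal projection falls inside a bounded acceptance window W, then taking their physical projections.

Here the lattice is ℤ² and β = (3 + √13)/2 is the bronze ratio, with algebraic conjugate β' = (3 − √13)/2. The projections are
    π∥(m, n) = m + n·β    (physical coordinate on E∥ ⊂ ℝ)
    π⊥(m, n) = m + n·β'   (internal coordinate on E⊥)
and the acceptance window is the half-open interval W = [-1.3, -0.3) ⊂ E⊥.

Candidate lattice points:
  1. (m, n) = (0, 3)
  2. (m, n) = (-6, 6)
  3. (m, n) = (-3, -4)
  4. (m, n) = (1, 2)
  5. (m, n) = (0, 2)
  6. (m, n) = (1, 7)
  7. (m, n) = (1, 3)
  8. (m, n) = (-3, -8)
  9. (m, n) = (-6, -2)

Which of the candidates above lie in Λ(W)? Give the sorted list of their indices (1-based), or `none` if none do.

Compute β' = (3−√13)/2 = -0.302776, so π⊥(m,n) = m -0.302776·n.
candidate 1: (m,n)=(0,3) → π∥ = 0+3·β ≈ 9.908327, π⊥ = 0+3·β' ≈ -0.908327 ∈ [-1.3, -0.3) ⇒ IN Λ
candidate 2: (m,n)=(-6,6) → π∥ = -6+6·β ≈ 13.816654, π⊥ = -6+6·β' ≈ -7.816654 ∉ [-1.3, -0.3) ⇒ out
candidate 3: (m,n)=(-3,-4) → π∥ = -3-4·β ≈ -16.211103, π⊥ = -3-4·β' ≈ -1.788897 ∉ [-1.3, -0.3) ⇒ out
candidate 4: (m,n)=(1,2) → π∥ = 1+2·β ≈ 7.605551, π⊥ = 1+2·β' ≈ 0.394449 ∉ [-1.3, -0.3) ⇒ out
candidate 5: (m,n)=(0,2) → π∥ = 0+2·β ≈ 6.605551, π⊥ = 0+2·β' ≈ -0.605551 ∈ [-1.3, -0.3) ⇒ IN Λ
candidate 6: (m,n)=(1,7) → π∥ = 1+7·β ≈ 24.119429, π⊥ = 1+7·β' ≈ -1.119429 ∈ [-1.3, -0.3) ⇒ IN Λ
candidate 7: (m,n)=(1,3) → π∥ = 1+3·β ≈ 10.908327, π⊥ = 1+3·β' ≈ 0.091673 ∉ [-1.3, -0.3) ⇒ out
candidate 8: (m,n)=(-3,-8) → π∥ = -3-8·β ≈ -29.422205, π⊥ = -3-8·β' ≈ -0.577795 ∈ [-1.3, -0.3) ⇒ IN Λ
candidate 9: (m,n)=(-6,-2) → π∥ = -6-2·β ≈ -12.605551, π⊥ = -6-2·β' ≈ -5.394449 ∉ [-1.3, -0.3) ⇒ out

1, 5, 6, 8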